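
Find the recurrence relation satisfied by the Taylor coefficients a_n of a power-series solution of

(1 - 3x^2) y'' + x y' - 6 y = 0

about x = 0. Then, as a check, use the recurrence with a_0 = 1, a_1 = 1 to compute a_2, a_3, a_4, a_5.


Substitute y = sum_n a_n x^n.
(1 - 3 x^2) y'' contributes (n+2)(n+1) a_{n+2} - 3 n(n-1) a_n at x^n.
x y'(x) contributes n a_n at x^n.
-6 y(x) contributes -6 a_n at x^n.
Matching x^n: (n+2)(n+1) a_{n+2} + (-3 n(n-1) + n - 6) a_n = 0.
Thus a_{n+2} = (3 n(n-1) - n + 6) / ((n+1)(n+2)) * a_n.

Check with a_0 = 1, a_1 = 1 (apply the recurrence for n = 0, 1, 2, 3): a_0 = 1, a_1 = 1, a_2 = 3, a_3 = 5/6, a_4 = 5/2, a_5 = 7/8.

a_(n+2) = (3 n(n-1) - n + 6) / ((n+1)(n+2)) * a_n; check: a_0 = 1, a_1 = 1, a_2 = 3, a_3 = 5/6, a_4 = 5/2, a_5 = 7/8


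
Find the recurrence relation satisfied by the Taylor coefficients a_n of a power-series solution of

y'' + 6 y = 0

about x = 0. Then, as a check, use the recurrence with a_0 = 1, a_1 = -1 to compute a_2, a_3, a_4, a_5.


Substitute y = sum_n a_n x^n into y'' + (const) y = 0.
y''(x) = sum_{n>=0} (n+2)(n+1) a_{n+2} x^n.
The ODE becomes sum_n [(n+2)(n+1) a_{n+2} + 6 a_n] x^n = 0.
Setting each coefficient to zero gives the recurrence:
  (n+2)(n+1) a_{n+2} + 6 a_n = 0,
  a_{n+2} = -6 / ((n+1)(n+2)) a_n.

Check with a_0 = 1, a_1 = -1 (apply the recurrence for n = 0, 1, 2, 3): a_0 = 1, a_1 = -1, a_2 = -3, a_3 = 1, a_4 = 3/2, a_5 = -3/10.

a_{n+2} = -6/((n+1)(n+2)) * a_n; check: a_0 = 1, a_1 = -1, a_2 = -3, a_3 = 1, a_4 = 3/2, a_5 = -3/10


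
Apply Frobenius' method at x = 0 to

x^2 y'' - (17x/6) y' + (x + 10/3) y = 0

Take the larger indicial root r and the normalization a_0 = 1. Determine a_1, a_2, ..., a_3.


Write in Frobenius form y'' + (p(x)/x) y' + (q(x)/x^2) y = 0:
  p(x) = -17/6,  q(x) = x + 10/3.
Indicial equation: r(r-1) + (-17/6) r + (10/3) = 0 -> roots r_1 = 5/2, r_2 = 4/3.
Take r = r_1 = 5/2. Let y(x) = x^r sum_{n>=0} a_n x^n with a_0 = 1.
Substitute y = x^r sum a_n x^n and match x^{r+n}. The recurrence is
  D(n) a_n + 1 a_{n-1} = 0,  where D(n) = (r+n)(r+n-1) + (-17/6)(r+n) + (10/3).
  a_n = -1 / D(n) * a_{n-1}.
Since the indicial polynomial factors as (r - r_1)(r - r_2), D(n) = (r_1 + n - r_1)(r_1 + n - r_2) = n(n + 7/6).
Evaluating step by step (a_0 = 1):
  n = 1: D(1) = 1(1 + 7/6) = 13/6; numerator = -1(1) = -1; a_1 = (-1)/(13/6) = -6/13
  n = 2: D(2) = 2(2 + 7/6) = 19/3; numerator = -1(-6/13) = 6/13; a_2 = (6/13)/(19/3) = 18/247
  n = 3: D(3) = 3(3 + 7/6) = 25/2; numerator = -1(18/247) = -18/247; a_3 = (-18/247)/(25/2) = -36/6175

r = 5/2; a_0 = 1; a_1 = -6/13; a_2 = 18/247; a_3 = -36/6175


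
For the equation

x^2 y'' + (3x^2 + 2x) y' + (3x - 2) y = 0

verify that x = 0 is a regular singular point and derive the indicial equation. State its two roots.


Divide by x^2 to reach normal form y'' + P_1(x) y' + P_2(x) y = 0 with P_1(x) = 3 + 2/x and P_2(x) = 3/x - 2/x^2.
x = 0 is a singular point because the y'-coefficient 3 + 2/x has a pole at x = 0 and the y-coefficient 3/x - 2/x^2 has a pole at x = 0.
It is a regular singular point because x P_1(x) = p(x) = 3x + 2 and x^2 P_2(x) = q(x) = 3x - 2 are polynomials, hence analytic at x = 0.
p(0) = 2,  q(0) = -2.
Indicial equation: r(r-1) + p(0) r + q(0) = 0, i.e. r^2 + (p(0) - 1) r + q(0) = 0, i.e. r^2 + 1 r - 2 = 0.
Discriminant: (1)^2 - 4(-2) = 9, so r = (-1 ± 3)/2.
Solving: r_1 = 1, r_2 = -2.

indicial: r^2 + 1 r - 2 = 0; roots r_1 = 1, r_2 = -2


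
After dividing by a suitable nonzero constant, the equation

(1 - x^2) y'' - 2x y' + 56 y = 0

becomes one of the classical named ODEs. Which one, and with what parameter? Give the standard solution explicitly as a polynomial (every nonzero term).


The equation is already in a standard form:  (1 - x^2) y'' - 2x y' + 56 y = 0.
This matches the Legendre equation (1 - x^2) y'' - 2x y' + n(n+1) y = 0 (note the -2x y' term) with n(n+1) = 56, so n = 7; the polynomial solution is P_7(x).
With y = sum_k a_k x^k, matching x^k gives (k+2)(k+1) a_{k+2} = [k(k+1) - n(n+1)] a_k = (k - 7)(k + 8) a_k. The right side vanishes at k = 7, so the series with the parity of 7 terminates at degree 7.
Standard normalization (P_n(1) = 1): leading coefficient (2n)!/(2^n (n!)^2) = 87178291200/(128*25401600) = 429/16, so a_7 = 429/16. Work downward with a_k = (k+1)(k+2) a_{k+2} / ((k - 7)(k + 8)):
  a_5 = (6)(7)(429/16) / ((5 - 7)(5 + 8)) = (9009/8)/(-26) = -693/16
  a_3 = (4)(5)(-693/16) / ((3 - 7)(3 + 8)) = (-3465/4)/(-44) = 315/16
  a_1 = (2)(3)(315/16) / ((1 - 7)(1 + 8)) = (945/8)/(-54) = -35/16
Hence P_7(x) = 429 x^7/16 - 693 x^5/16 + 315 x^3/16 - 35 x/16.

P_7(x); series = 429 x^7/16 - 693 x^5/16 + 315 x^3/16 - 35 x/16


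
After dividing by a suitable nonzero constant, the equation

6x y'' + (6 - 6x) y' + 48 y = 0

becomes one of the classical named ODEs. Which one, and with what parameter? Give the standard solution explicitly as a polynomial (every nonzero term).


All three coefficients share the factor 6; dividing through by 6 gives  x y'' + (1 - x) y' + 8 y = 0.
This matches the Laguerre equation x y'' + (1 - x) y' + n y = 0 with n = 8; the polynomial solution is L_8(x).
With y = sum_k a_k x^k, matching x^k gives (k+1)k a_{k+1} + (k+1) a_{k+1} - k a_k + n a_k = 0, i.e. (k+1)^2 a_{k+1} = (k - n) a_k = (k - 8) a_k. The right side vanishes at k = 8, so the series terminates at degree 8.
Standard normalization L_n(0) = 1 gives a_0 = 1. Work upward with a_{k+1} = (k - 8) a_k / (k+1)^2:
  a_1 = (0 - 8)(1) / 1^2 = -8/1 = -8
  a_2 = (1 - 8)(-8) / 2^2 = 56/4 = 14
  a_3 = (2 - 8)(14) / 3^2 = -84/9 = -28/3
  a_4 = (3 - 8)(-28/3) / 4^2 = (140/3)/16 = 35/12
  a_5 = (4 - 8)(35/12) / 5^2 = (-35/3)/25 = -7/15
  a_6 = (5 - 8)(-7/15) / 6^2 = (7/5)/36 = 7/180
  a_7 = (6 - 8)(7/180) / 7^2 = (-7/90)/49 = -1/630
  a_8 = (7 - 8)(-1/630) / 8^2 = (1/630)/64 = 1/40320
Hence L_8(x) = x^8/40320 - x^7/630 + 7 x^6/180 - 7 x^5/15 + 35 x^4/12 - 28 x^3/3 + 14 x^2 - 8 x + 1.

L_8(x); series = x^8/40320 - x^7/630 + 7 x^6/180 - 7 x^5/15 + 35 x^4/12 - 28 x^3/3 + 14 x^2 - 8 x + 1


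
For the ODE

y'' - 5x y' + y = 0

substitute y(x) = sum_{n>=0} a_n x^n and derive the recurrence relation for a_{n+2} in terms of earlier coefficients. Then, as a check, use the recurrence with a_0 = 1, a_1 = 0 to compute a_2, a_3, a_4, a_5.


Substitute y = sum_n a_n x^n.
y''(x) has coefficient (n+2)(n+1) a_{n+2} at x^n;
-5 x y'(x) has coefficient -5 n a_n at x^n (shift);
y(x) has coefficient 1 a_n at x^n.
Matching x^n: (n+2)(n+1) a_{n+2} + (-5n + 1) a_n = 0.
Thus a_{n+2} = (5n - 1) / ((n+1)(n+2)) * a_n.

Check with a_0 = 1, a_1 = 0 (apply the recurrence for n = 0, 1, 2, 3): a_0 = 1, a_1 = 0, a_2 = -1/2, a_3 = 0, a_4 = -3/8, a_5 = 0.

a_(n+2) = (5n - 1) / ((n+1)(n+2)) * a_n; check: a_0 = 1, a_1 = 0, a_2 = -1/2, a_3 = 0, a_4 = -3/8, a_5 = 0


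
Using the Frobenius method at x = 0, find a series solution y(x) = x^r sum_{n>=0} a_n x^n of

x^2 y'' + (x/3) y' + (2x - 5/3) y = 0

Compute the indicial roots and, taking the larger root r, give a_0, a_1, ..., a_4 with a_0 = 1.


Write in Frobenius form y'' + (p(x)/x) y' + (q(x)/x^2) y = 0:
  p(x) = 1/3,  q(x) = 2x - 5/3.
Indicial equation: r(r-1) + (1/3) r + (-5/3) = 0 -> roots r_1 = 5/3, r_2 = -1.
Take r = r_1 = 5/3. Let y(x) = x^r sum_{n>=0} a_n x^n with a_0 = 1.
Substitute y = x^r sum a_n x^n and match x^{r+n}. The recurrence is
  D(n) a_n + 2 a_{n-1} = 0,  where D(n) = (r+n)(r+n-1) + (1/3)(r+n) + (-5/3).
  a_n = -2 / D(n) * a_{n-1}.
Since the indicial polynomial factors as (r - r_1)(r - r_2), D(n) = (r_1 + n - r_1)(r_1 + n - r_2) = n(n + 8/3).
Evaluating step by step (a_0 = 1):
  n = 1: D(1) = 1(1 + 8/3) = 11/3; numerator = -2(1) = -2; a_1 = (-2)/(11/3) = -6/11
  n = 2: D(2) = 2(2 + 8/3) = 28/3; numerator = -2(-6/11) = 12/11; a_2 = (12/11)/(28/3) = 9/77
  n = 3: D(3) = 3(3 + 8/3) = 17; numerator = -2(9/77) = -18/77; a_3 = (-18/77)/(17) = -18/1309
  n = 4: D(4) = 4(4 + 8/3) = 80/3; numerator = -2(-18/1309) = 36/1309; a_4 = (36/1309)/(80/3) = 27/26180

r = 5/3; a_0 = 1; a_1 = -6/11; a_2 = 9/77; a_3 = -18/1309; a_4 = 27/26180


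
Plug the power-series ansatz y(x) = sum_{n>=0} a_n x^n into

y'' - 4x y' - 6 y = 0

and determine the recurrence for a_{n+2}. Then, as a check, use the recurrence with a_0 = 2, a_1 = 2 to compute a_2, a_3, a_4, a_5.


Substitute y = sum_n a_n x^n.
y''(x) has coefficient (n+2)(n+1) a_{n+2} at x^n;
-4 x y'(x) has coefficient -4 n a_n at x^n (shift);
-6 y(x) has coefficient -6 a_n at x^n.
Matching x^n: (n+2)(n+1) a_{n+2} + (-4n - 6) a_n = 0.
Thus a_{n+2} = (4n + 6) / ((n+1)(n+2)) * a_n.

Check with a_0 = 2, a_1 = 2 (apply the recurrence for n = 0, 1, 2, 3): a_0 = 2, a_1 = 2, a_2 = 6, a_3 = 10/3, a_4 = 7, a_5 = 3.

a_(n+2) = (4n + 6) / ((n+1)(n+2)) * a_n; check: a_0 = 2, a_1 = 2, a_2 = 6, a_3 = 10/3, a_4 = 7, a_5 = 3


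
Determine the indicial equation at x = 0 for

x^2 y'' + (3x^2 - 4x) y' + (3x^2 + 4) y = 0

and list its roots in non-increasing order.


Divide by x^2 to reach normal form y'' + P_1(x) y' + P_2(x) y = 0 with P_1(x) = 3 - 4/x and P_2(x) = 3 + 4/x^2.
x = 0 is a singular point because the y'-coefficient 3 - 4/x has a pole at x = 0 and the y-coefficient 3 + 4/x^2 has a pole at x = 0.
It is a regular singular point because x P_1(x) = p(x) = 3x - 4 and x^2 P_2(x) = q(x) = 3x^2 + 4 are polynomials, hence analytic at x = 0.
p(0) = -4,  q(0) = 4.
Indicial equation: r(r-1) + p(0) r + q(0) = 0, i.e. r^2 + (p(0) - 1) r + q(0) = 0, i.e. r^2 - 5 r + 4 = 0.
Discriminant: (-5)^2 - 4(4) = 9, so r = (5 ± 3)/2.
Solving: r_1 = 4, r_2 = 1.

indicial: r^2 - 5 r + 4 = 0; roots r_1 = 4, r_2 = 1


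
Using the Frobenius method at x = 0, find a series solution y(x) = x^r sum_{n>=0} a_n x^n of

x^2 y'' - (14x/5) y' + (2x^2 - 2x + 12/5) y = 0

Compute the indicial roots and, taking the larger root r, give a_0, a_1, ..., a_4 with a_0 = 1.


Write in Frobenius form y'' + (p(x)/x) y' + (q(x)/x^2) y = 0:
  p(x) = -14/5,  q(x) = 2x^2 - 2x + 12/5.
Indicial equation: r(r-1) + (-14/5) r + (12/5) = 0 -> roots r_1 = 3, r_2 = 4/5.
Take r = r_1 = 3. Let y(x) = x^r sum_{n>=0} a_n x^n with a_0 = 1.
Substitute y = x^r sum a_n x^n and match x^{r+n}. The recurrence is
  D(n) a_n - 2 a_{n-1} + 2 a_{n-2} = 0,  where D(n) = (r+n)(r+n-1) + (-14/5)(r+n) + (12/5).
  a_n = [2 a_{n-1} - 2 a_{n-2}] / D(n).
Since the indicial polynomial factors as (r - r_1)(r - r_2), D(n) = (r_1 + n - r_1)(r_1 + n - r_2) = n(n + 11/5).
Evaluating step by step (a_0 = 1):
  n = 1: D(1) = 1(1 + 11/5) = 16/5; numerator = 2(1) = 2; a_1 = (2)/(16/5) = 5/8
  n = 2: D(2) = 2(2 + 11/5) = 42/5; numerator = 2(5/8) - 2(1) = -3/4; a_2 = (-3/4)/(42/5) = -5/56
  n = 3: D(3) = 3(3 + 11/5) = 78/5; numerator = 2(-5/56) - 2(5/8) = -10/7; a_3 = (-10/7)/(78/5) = -25/273
  n = 4: D(4) = 4(4 + 11/5) = 124/5; numerator = 2(-25/273) - 2(-5/56) = -5/1092; a_4 = (-5/1092)/(124/5) = -25/135408

r = 3; a_0 = 1; a_1 = 5/8; a_2 = -5/56; a_3 = -25/273; a_4 = -25/135408


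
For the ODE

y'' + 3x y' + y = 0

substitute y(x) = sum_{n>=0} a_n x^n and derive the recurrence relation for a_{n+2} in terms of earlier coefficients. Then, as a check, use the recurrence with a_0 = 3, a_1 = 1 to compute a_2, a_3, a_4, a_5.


Substitute y = sum_n a_n x^n.
y''(x) has coefficient (n+2)(n+1) a_{n+2} at x^n;
3 x y'(x) has coefficient 3 n a_n at x^n (shift);
y(x) has coefficient 1 a_n at x^n.
Matching x^n: (n+2)(n+1) a_{n+2} + (3n + 1) a_n = 0.
Thus a_{n+2} = (-3n - 1) / ((n+1)(n+2)) * a_n.

Check with a_0 = 3, a_1 = 1 (apply the recurrence for n = 0, 1, 2, 3): a_0 = 3, a_1 = 1, a_2 = -3/2, a_3 = -2/3, a_4 = 7/8, a_5 = 1/3.

a_(n+2) = (-3n - 1) / ((n+1)(n+2)) * a_n; check: a_0 = 3, a_1 = 1, a_2 = -3/2, a_3 = -2/3, a_4 = 7/8, a_5 = 1/3


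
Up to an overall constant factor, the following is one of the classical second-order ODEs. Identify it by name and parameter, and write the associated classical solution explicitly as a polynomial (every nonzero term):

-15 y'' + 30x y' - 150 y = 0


All three coefficients share the factor -15; dividing through by -15 gives  y'' - 2x y' + 10 y = 0.
This matches the Hermite equation y'' - 2x y' + 2n y = 0 with 2n = 10, so n = 5; the polynomial solution is H_5(x).
With y = sum_k a_k x^k, matching x^k gives (k+2)(k+1) a_{k+2} = 2(k - n) a_k = 2(k - 5) a_k. The right side vanishes at k = 5, so the series with the parity of 5 terminates at degree 5.
Standard normalization: leading coefficient of H_n is 2^n, so a_5 = 2^5 = 32. Work downward with a_k = (k+1)(k+2) a_{k+2} / (2(k - n)):
  a_3 = (4)(5)(32) / (2(3 - 5)) = 640/(-4) = -160
  a_1 = (2)(3)(-160) / (2(1 - 5)) = -960/(-8) = 120
Hence H_5(x) = 32 x^5 - 160 x^3 + 120 x.

H_5(x); series = 32 x^5 - 160 x^3 + 120 x


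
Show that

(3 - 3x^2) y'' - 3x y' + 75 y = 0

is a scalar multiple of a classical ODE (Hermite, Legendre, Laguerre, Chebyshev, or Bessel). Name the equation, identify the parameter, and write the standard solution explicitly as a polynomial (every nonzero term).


All three coefficients share the factor 3; dividing through by 3 gives  (1 - x^2) y'' - x y' + 25 y = 0.
This matches the Chebyshev equation (1 - x^2) y'' - x y' + n^2 y = 0 (note the -x y' term, not -2x y') with n^2 = 25, so n = 5; the polynomial solution is T_5(x).
With y = sum_k a_k x^k, matching x^k gives (k+2)(k+1) a_{k+2} = (k^2 - n^2) a_k = (k - 5)(k + 5) a_k. The right side vanishes at k = 5, so the series with the parity of 5 terminates at degree 5.
Standard normalization: leading coefficient of T_n is 2^(n-1), so a_5 = 2^4 = 16. Work downward with a_k = (k+1)(k+2) a_{k+2} / ((k - 5)(k + 5)):
  a_3 = (4)(5)(16) / ((3 - 5)(3 + 5)) = 320/(-16) = -20
  a_1 = (2)(3)(-20) / ((1 - 5)(1 + 5)) = -120/(-24) = 5
Hence T_5(x) = 16 x^5 - 20 x^3 + 5 x.

T_5(x); series = 16 x^5 - 20 x^3 + 5 x


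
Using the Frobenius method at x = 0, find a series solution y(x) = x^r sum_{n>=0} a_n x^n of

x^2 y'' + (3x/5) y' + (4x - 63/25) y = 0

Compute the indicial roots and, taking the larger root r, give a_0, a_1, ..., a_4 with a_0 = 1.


Write in Frobenius form y'' + (p(x)/x) y' + (q(x)/x^2) y = 0:
  p(x) = 3/5,  q(x) = 4x - 63/25.
Indicial equation: r(r-1) + (3/5) r + (-63/25) = 0 -> roots r_1 = 9/5, r_2 = -7/5.
Take r = r_1 = 9/5. Let y(x) = x^r sum_{n>=0} a_n x^n with a_0 = 1.
Substitute y = x^r sum a_n x^n and match x^{r+n}. The recurrence is
  D(n) a_n + 4 a_{n-1} = 0,  where D(n) = (r+n)(r+n-1) + (3/5)(r+n) + (-63/25).
  a_n = -4 / D(n) * a_{n-1}.
Since the indicial polynomial factors as (r - r_1)(r - r_2), D(n) = (r_1 + n - r_1)(r_1 + n - r_2) = n(n + 16/5).
Evaluating step by step (a_0 = 1):
  n = 1: D(1) = 1(1 + 16/5) = 21/5; numerator = -4(1) = -4; a_1 = (-4)/(21/5) = -20/21
  n = 2: D(2) = 2(2 + 16/5) = 52/5; numerator = -4(-20/21) = 80/21; a_2 = (80/21)/(52/5) = 100/273
  n = 3: D(3) = 3(3 + 16/5) = 93/5; numerator = -4(100/273) = -400/273; a_3 = (-400/273)/(93/5) = -2000/25389
  n = 4: D(4) = 4(4 + 16/5) = 144/5; numerator = -4(-2000/25389) = 8000/25389; a_4 = (8000/25389)/(144/5) = 2500/228501

r = 9/5; a_0 = 1; a_1 = -20/21; a_2 = 100/273; a_3 = -2000/25389; a_4 = 2500/228501


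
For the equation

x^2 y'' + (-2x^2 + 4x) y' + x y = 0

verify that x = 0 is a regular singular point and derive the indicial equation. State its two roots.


Divide by x^2 to reach normal form y'' + P_1(x) y' + P_2(x) y = 0 with P_1(x) = -2 + 4/x and P_2(x) = 1/x.
x = 0 is a singular point because the y'-coefficient -2 + 4/x has a pole at x = 0 and the y-coefficient 1/x has a pole at x = 0.
It is a regular singular point because x P_1(x) = p(x) = 4 - 2x and x^2 P_2(x) = q(x) = x are polynomials, hence analytic at x = 0.
p(0) = 4,  q(0) = 0.
Indicial equation: r(r-1) + p(0) r + q(0) = 0, i.e. r^2 + (p(0) - 1) r + q(0) = 0, i.e. r^2 + 3 r = 0.
Discriminant: (3)^2 - 4(0) = 9, so r = (-3 ± 3)/2.
Solving: r_1 = 0, r_2 = -3.

indicial: r^2 + 3 r = 0; roots r_1 = 0, r_2 = -3


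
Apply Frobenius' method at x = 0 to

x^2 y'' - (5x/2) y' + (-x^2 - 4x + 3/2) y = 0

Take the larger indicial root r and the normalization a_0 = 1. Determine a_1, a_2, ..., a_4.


Write in Frobenius form y'' + (p(x)/x) y' + (q(x)/x^2) y = 0:
  p(x) = -5/2,  q(x) = -x^2 - 4x + 3/2.
Indicial equation: r(r-1) + (-5/2) r + (3/2) = 0 -> roots r_1 = 3, r_2 = 1/2.
Take r = r_1 = 3. Let y(x) = x^r sum_{n>=0} a_n x^n with a_0 = 1.
Substitute y = x^r sum a_n x^n and match x^{r+n}. The recurrence is
  D(n) a_n - 4 a_{n-1} - 1 a_{n-2} = 0,  where D(n) = (r+n)(r+n-1) + (-5/2)(r+n) + (3/2).
  a_n = [4 a_{n-1} + 1 a_{n-2}] / D(n).
Since the indicial polynomial factors as (r - r_1)(r - r_2), D(n) = (r_1 + n - r_1)(r_1 + n - r_2) = n(n + 5/2).
Evaluating step by step (a_0 = 1):
  n = 1: D(1) = 1(1 + 5/2) = 7/2; numerator = 4(1) = 4; a_1 = (4)/(7/2) = 8/7
  n = 2: D(2) = 2(2 + 5/2) = 9; numerator = 4(8/7) + 1(1) = 39/7; a_2 = (39/7)/(9) = 13/21
  n = 3: D(3) = 3(3 + 5/2) = 33/2; numerator = 4(13/21) + 1(8/7) = 76/21; a_3 = (76/21)/(33/2) = 152/693
  n = 4: D(4) = 4(4 + 5/2) = 26; numerator = 4(152/693) + 1(13/21) = 1037/693; a_4 = (1037/693)/(26) = 1037/18018

r = 3; a_0 = 1; a_1 = 8/7; a_2 = 13/21; a_3 = 152/693; a_4 = 1037/18018


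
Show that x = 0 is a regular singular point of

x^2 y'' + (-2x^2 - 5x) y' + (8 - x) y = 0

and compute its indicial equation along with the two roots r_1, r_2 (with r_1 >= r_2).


Divide by x^2 to reach normal form y'' + P_1(x) y' + P_2(x) y = 0 with P_1(x) = -2 - 5/x and P_2(x) = -1/x + 8/x^2.
x = 0 is a singular point because the y'-coefficient -2 - 5/x has a pole at x = 0 and the y-coefficient -1/x + 8/x^2 has a pole at x = 0.
It is a regular singular point because x P_1(x) = p(x) = -2x - 5 and x^2 P_2(x) = q(x) = 8 - x are polynomials, hence analytic at x = 0.
p(0) = -5,  q(0) = 8.
Indicial equation: r(r-1) + p(0) r + q(0) = 0, i.e. r^2 + (p(0) - 1) r + q(0) = 0, i.e. r^2 - 6 r + 8 = 0.
Discriminant: (-6)^2 - 4(8) = 4, so r = (6 ± 2)/2.
Solving: r_1 = 4, r_2 = 2.

indicial: r^2 - 6 r + 8 = 0; roots r_1 = 4, r_2 = 2


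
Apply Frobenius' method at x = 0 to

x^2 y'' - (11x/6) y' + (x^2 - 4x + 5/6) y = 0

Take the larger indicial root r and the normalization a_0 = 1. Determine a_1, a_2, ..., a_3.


Write in Frobenius form y'' + (p(x)/x) y' + (q(x)/x^2) y = 0:
  p(x) = -11/6,  q(x) = x^2 - 4x + 5/6.
Indicial equation: r(r-1) + (-11/6) r + (5/6) = 0 -> roots r_1 = 5/2, r_2 = 1/3.
Take r = r_1 = 5/2. Let y(x) = x^r sum_{n>=0} a_n x^n with a_0 = 1.
Substitute y = x^r sum a_n x^n and match x^{r+n}. The recurrence is
  D(n) a_n - 4 a_{n-1} + 1 a_{n-2} = 0,  where D(n) = (r+n)(r+n-1) + (-11/6)(r+n) + (5/6).
  a_n = [4 a_{n-1} - 1 a_{n-2}] / D(n).
Since the indicial polynomial factors as (r - r_1)(r - r_2), D(n) = (r_1 + n - r_1)(r_1 + n - r_2) = n(n + 13/6).
Evaluating step by step (a_0 = 1):
  n = 1: D(1) = 1(1 + 13/6) = 19/6; numerator = 4(1) = 4; a_1 = (4)/(19/6) = 24/19
  n = 2: D(2) = 2(2 + 13/6) = 25/3; numerator = 4(24/19) - 1(1) = 77/19; a_2 = (77/19)/(25/3) = 231/475
  n = 3: D(3) = 3(3 + 13/6) = 31/2; numerator = 4(231/475) - 1(24/19) = 324/475; a_3 = (324/475)/(31/2) = 648/14725

r = 5/2; a_0 = 1; a_1 = 24/19; a_2 = 231/475; a_3 = 648/14725


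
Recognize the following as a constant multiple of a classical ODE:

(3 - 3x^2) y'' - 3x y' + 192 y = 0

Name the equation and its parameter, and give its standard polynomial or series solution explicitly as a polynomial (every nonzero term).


All three coefficients share the factor 3; dividing through by 3 gives  (1 - x^2) y'' - x y' + 64 y = 0.
This matches the Chebyshev equation (1 - x^2) y'' - x y' + n^2 y = 0 (note the -x y' term, not -2x y') with n^2 = 64, so n = 8; the polynomial solution is T_8(x).
With y = sum_k a_k x^k, matching x^k gives (k+2)(k+1) a_{k+2} = (k^2 - n^2) a_k = (k - 8)(k + 8) a_k. The right side vanishes at k = 8, so the series with the parity of 8 terminates at degree 8.
Standard normalization: leading coefficient of T_n is 2^(n-1), so a_8 = 2^7 = 128. Work downward with a_k = (k+1)(k+2) a_{k+2} / ((k - 8)(k + 8)):
  a_6 = (7)(8)(128) / ((6 - 8)(6 + 8)) = 7168/(-28) = -256
  a_4 = (5)(6)(-256) / ((4 - 8)(4 + 8)) = -7680/(-48) = 160
  a_2 = (3)(4)(160) / ((2 - 8)(2 + 8)) = 1920/(-60) = -32
  a_0 = (1)(2)(-32) / ((0 - 8)(0 + 8)) = -64/(-64) = 1
Hence T_8(x) = 128 x^8 - 256 x^6 + 160 x^4 - 32 x^2 + 1.

T_8(x); series = 128 x^8 - 256 x^6 + 160 x^4 - 32 x^2 + 1


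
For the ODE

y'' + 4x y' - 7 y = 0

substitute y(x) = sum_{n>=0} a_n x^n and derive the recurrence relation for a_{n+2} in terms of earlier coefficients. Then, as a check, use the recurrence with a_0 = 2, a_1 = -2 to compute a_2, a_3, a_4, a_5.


Substitute y = sum_n a_n x^n.
y''(x) has coefficient (n+2)(n+1) a_{n+2} at x^n;
4 x y'(x) has coefficient 4 n a_n at x^n (shift);
-7 y(x) has coefficient -7 a_n at x^n.
Matching x^n: (n+2)(n+1) a_{n+2} + (4n - 7) a_n = 0.
Thus a_{n+2} = (-4n + 7) / ((n+1)(n+2)) * a_n.

Check with a_0 = 2, a_1 = -2 (apply the recurrence for n = 0, 1, 2, 3): a_0 = 2, a_1 = -2, a_2 = 7, a_3 = -1, a_4 = -7/12, a_5 = 1/4.

a_(n+2) = (-4n + 7) / ((n+1)(n+2)) * a_n; check: a_0 = 2, a_1 = -2, a_2 = 7, a_3 = -1, a_4 = -7/12, a_5 = 1/4


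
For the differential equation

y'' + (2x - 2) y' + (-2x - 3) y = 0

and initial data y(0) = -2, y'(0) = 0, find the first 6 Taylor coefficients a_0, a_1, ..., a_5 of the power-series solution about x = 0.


Ansatz: y(x) = sum_{n>=0} a_n x^n, so y'(x) = sum_{n>=1} n a_n x^(n-1) and y''(x) = sum_{n>=2} n(n-1) a_n x^(n-2).
Substitute into P(x) y'' + Q(x) y' + R(x) y = 0 with P(x) = 1, Q(x) = 2x - 2, R(x) = -2x - 3, and match powers of x.
Initial conditions: a_0 = -2, a_1 = 0.
Setting the coefficient of each power of x to zero and solving order by order (substituting the coefficients already found):
  x^0: 2 a_2 - 2 a_1 - 3 a_0 = 0  ->  2 a_2 = 2 a_1 + 3 a_0 = -6  ->  a_2 = -3
  x^1: 6 a_3 - 4 a_2 - a_1 - 2 a_0 = 0  ->  6 a_3 = 4 a_2 + a_1 + 2 a_0 = -16  ->  a_3 = -8/3
  x^2: 12 a_4 - 6 a_3 + a_2 - 2 a_1 = 0  ->  12 a_4 = 6 a_3 - a_2 + 2 a_1 = -13  ->  a_4 = -13/12
  x^3: 20 a_5 - 8 a_4 + 3 a_3 - 2 a_2 = 0  ->  20 a_5 = 8 a_4 - 3 a_3 + 2 a_2 = -20/3  ->  a_5 = -1/3
Truncated series: y(x) = -2 - 3 x^2 - (8/3) x^3 - (13/12) x^4 - (1/3) x^5 + O(x^6).

a_0 = -2; a_1 = 0; a_2 = -3; a_3 = -8/3; a_4 = -13/12; a_5 = -1/3


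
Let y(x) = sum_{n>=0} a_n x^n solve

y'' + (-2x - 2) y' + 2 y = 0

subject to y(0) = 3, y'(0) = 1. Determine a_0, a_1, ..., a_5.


Ansatz: y(x) = sum_{n>=0} a_n x^n, so y'(x) = sum_{n>=1} n a_n x^(n-1) and y''(x) = sum_{n>=2} n(n-1) a_n x^(n-2).
Substitute into P(x) y'' + Q(x) y' + R(x) y = 0 with P(x) = 1, Q(x) = -2x - 2, R(x) = 2, and match powers of x.
Initial conditions: a_0 = 3, a_1 = 1.
Setting the coefficient of each power of x to zero and solving order by order (substituting the coefficients already found):
  x^0: 2 a_2 - 2 a_1 + 2 a_0 = 0  ->  2 a_2 = 2 a_1 - 2 a_0 = -4  ->  a_2 = -2
  x^1: 6 a_3 - 4 a_2 = 0  ->  6 a_3 = 4 a_2 = -8  ->  a_3 = -4/3
  x^2: 12 a_4 - 6 a_3 - 2 a_2 = 0  ->  12 a_4 = 6 a_3 + 2 a_2 = -12  ->  a_4 = -1
  x^3: 20 a_5 - 8 a_4 - 4 a_3 = 0  ->  20 a_5 = 8 a_4 + 4 a_3 = -40/3  ->  a_5 = -2/3
Truncated series: y(x) = 3 + x - 2 x^2 - (4/3) x^3 - x^4 - (2/3) x^5 + O(x^6).

a_0 = 3; a_1 = 1; a_2 = -2; a_3 = -4/3; a_4 = -1; a_5 = -2/3


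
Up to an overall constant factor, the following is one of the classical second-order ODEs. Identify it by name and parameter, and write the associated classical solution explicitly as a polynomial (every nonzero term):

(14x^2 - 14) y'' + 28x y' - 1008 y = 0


All three coefficients share the factor -14; dividing through by -14 gives  (1 - x^2) y'' - 2x y' + 72 y = 0.
This matches the Legendre equation (1 - x^2) y'' - 2x y' + n(n+1) y = 0 (note the -2x y' term) with n(n+1) = 72, so n = 8; the polynomial solution is P_8(x).
With y = sum_k a_k x^k, matching x^k gives (k+2)(k+1) a_{k+2} = [k(k+1) - n(n+1)] a_k = (k - 8)(k + 9) a_k. The right side vanishes at k = 8, so the series with the parity of 8 terminates at degree 8.
Standard normalization (P_n(1) = 1): leading coefficient (2n)!/(2^n (n!)^2) = 20922789888000/(256*1625702400) = 6435/128, so a_8 = 6435/128. Work downward with a_k = (k+1)(k+2) a_{k+2} / ((k - 8)(k + 9)):
  a_6 = (7)(8)(6435/128) / ((6 - 8)(6 + 9)) = (45045/16)/(-30) = -3003/32
  a_4 = (5)(6)(-3003/32) / ((4 - 8)(4 + 9)) = (-45045/16)/(-52) = 3465/64
  a_2 = (3)(4)(3465/64) / ((2 - 8)(2 + 9)) = (10395/16)/(-66) = -315/32
  a_0 = (1)(2)(-315/32) / ((0 - 8)(0 + 9)) = (-315/16)/(-72) = 35/128
Hence P_8(x) = 6435 x^8/128 - 3003 x^6/32 + 3465 x^4/64 - 315 x^2/32 + 35/128.

P_8(x); series = 6435 x^8/128 - 3003 x^6/32 + 3465 x^4/64 - 315 x^2/32 + 35/128


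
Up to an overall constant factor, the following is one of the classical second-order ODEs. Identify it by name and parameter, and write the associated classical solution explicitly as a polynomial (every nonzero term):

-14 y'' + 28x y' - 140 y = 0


All three coefficients share the factor -14; dividing through by -14 gives  y'' - 2x y' + 10 y = 0.
This matches the Hermite equation y'' - 2x y' + 2n y = 0 with 2n = 10, so n = 5; the polynomial solution is H_5(x).
With y = sum_k a_k x^k, matching x^k gives (k+2)(k+1) a_{k+2} = 2(k - n) a_k = 2(k - 5) a_k. The right side vanishes at k = 5, so the series with the parity of 5 terminates at degree 5.
Standard normalization: leading coefficient of H_n is 2^n, so a_5 = 2^5 = 32. Work downward with a_k = (k+1)(k+2) a_{k+2} / (2(k - n)):
  a_3 = (4)(5)(32) / (2(3 - 5)) = 640/(-4) = -160
  a_1 = (2)(3)(-160) / (2(1 - 5)) = -960/(-8) = 120
Hence H_5(x) = 32 x^5 - 160 x^3 + 120 x.

H_5(x); series = 32 x^5 - 160 x^3 + 120 x


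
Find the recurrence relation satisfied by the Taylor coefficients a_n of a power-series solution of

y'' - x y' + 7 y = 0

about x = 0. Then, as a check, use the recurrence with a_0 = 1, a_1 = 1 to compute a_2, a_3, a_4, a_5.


Substitute y = sum_n a_n x^n.
y''(x) has coefficient (n+2)(n+1) a_{n+2} at x^n;
-x y'(x) has coefficient -n a_n at x^n (shift);
7 y(x) has coefficient 7 a_n at x^n.
Matching x^n: (n+2)(n+1) a_{n+2} + (-n + 7) a_n = 0.
Thus a_{n+2} = (n - 7) / ((n+1)(n+2)) * a_n.

Check with a_0 = 1, a_1 = 1 (apply the recurrence for n = 0, 1, 2, 3): a_0 = 1, a_1 = 1, a_2 = -7/2, a_3 = -1, a_4 = 35/24, a_5 = 1/5.

a_(n+2) = (n - 7) / ((n+1)(n+2)) * a_n; check: a_0 = 1, a_1 = 1, a_2 = -7/2, a_3 = -1, a_4 = 35/24, a_5 = 1/5


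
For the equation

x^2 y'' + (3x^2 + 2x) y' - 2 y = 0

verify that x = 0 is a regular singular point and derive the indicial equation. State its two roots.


Divide by x^2 to reach normal form y'' + P_1(x) y' + P_2(x) y = 0 with P_1(x) = 3 + 2/x and P_2(x) = -2/x^2.
x = 0 is a singular point because the y'-coefficient 3 + 2/x has a pole at x = 0 and the y-coefficient -2/x^2 has a pole at x = 0.
It is a regular singular point because x P_1(x) = p(x) = 3x + 2 and x^2 P_2(x) = q(x) = -2 are polynomials, hence analytic at x = 0.
p(0) = 2,  q(0) = -2.
Indicial equation: r(r-1) + p(0) r + q(0) = 0, i.e. r^2 + (p(0) - 1) r + q(0) = 0, i.e. r^2 + 1 r - 2 = 0.
Discriminant: (1)^2 - 4(-2) = 9, so r = (-1 ± 3)/2.
Solving: r_1 = 1, r_2 = -2.

indicial: r^2 + 1 r - 2 = 0; roots r_1 = 1, r_2 = -2


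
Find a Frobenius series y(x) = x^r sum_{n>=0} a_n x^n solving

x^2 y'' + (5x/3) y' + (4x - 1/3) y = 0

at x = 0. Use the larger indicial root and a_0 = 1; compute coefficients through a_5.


Write in Frobenius form y'' + (p(x)/x) y' + (q(x)/x^2) y = 0:
  p(x) = 5/3,  q(x) = 4x - 1/3.
Indicial equation: r(r-1) + (5/3) r + (-1/3) = 0 -> roots r_1 = 1/3, r_2 = -1.
Take r = r_1 = 1/3. Let y(x) = x^r sum_{n>=0} a_n x^n with a_0 = 1.
Substitute y = x^r sum a_n x^n and match x^{r+n}. The recurrence is
  D(n) a_n + 4 a_{n-1} = 0,  where D(n) = (r+n)(r+n-1) + (5/3)(r+n) + (-1/3).
  a_n = -4 / D(n) * a_{n-1}.
Since the indicial polynomial factors as (r - r_1)(r - r_2), D(n) = (r_1 + n - r_1)(r_1 + n - r_2) = n(n + 4/3).
Evaluating step by step (a_0 = 1):
  n = 1: D(1) = 1(1 + 4/3) = 7/3; numerator = -4(1) = -4; a_1 = (-4)/(7/3) = -12/7
  n = 2: D(2) = 2(2 + 4/3) = 20/3; numerator = -4(-12/7) = 48/7; a_2 = (48/7)/(20/3) = 36/35
  n = 3: D(3) = 3(3 + 4/3) = 13; numerator = -4(36/35) = -144/35; a_3 = (-144/35)/(13) = -144/455
  n = 4: D(4) = 4(4 + 4/3) = 64/3; numerator = -4(-144/455) = 576/455; a_4 = (576/455)/(64/3) = 27/455
  n = 5: D(5) = 5(5 + 4/3) = 95/3; numerator = -4(27/455) = -108/455; a_5 = (-108/455)/(95/3) = -324/43225

r = 1/3; a_0 = 1; a_1 = -12/7; a_2 = 36/35; a_3 = -144/455; a_4 = 27/455; a_5 = -324/43225


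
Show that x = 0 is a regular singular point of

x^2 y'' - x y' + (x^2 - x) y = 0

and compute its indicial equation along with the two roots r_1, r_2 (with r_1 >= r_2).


Divide by x^2 to reach normal form y'' + P_1(x) y' + P_2(x) y = 0 with P_1(x) = -1/x and P_2(x) = 1 - 1/x.
x = 0 is a singular point because the y'-coefficient -1/x has a pole at x = 0 and the y-coefficient 1 - 1/x has a pole at x = 0.
It is a regular singular point because x P_1(x) = p(x) = -1 and x^2 P_2(x) = q(x) = x^2 - x are polynomials, hence analytic at x = 0.
p(0) = -1,  q(0) = 0.
Indicial equation: r(r-1) + p(0) r + q(0) = 0, i.e. r^2 + (p(0) - 1) r + q(0) = 0, i.e. r^2 - 2 r = 0.
Discriminant: (-2)^2 - 4(0) = 4, so r = (2 ± 2)/2.
Solving: r_1 = 2, r_2 = 0.

indicial: r^2 - 2 r = 0; roots r_1 = 2, r_2 = 0


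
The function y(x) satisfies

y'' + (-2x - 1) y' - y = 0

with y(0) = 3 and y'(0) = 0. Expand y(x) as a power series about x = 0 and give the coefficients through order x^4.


Ansatz: y(x) = sum_{n>=0} a_n x^n, so y'(x) = sum_{n>=1} n a_n x^(n-1) and y''(x) = sum_{n>=2} n(n-1) a_n x^(n-2).
Substitute into P(x) y'' + Q(x) y' + R(x) y = 0 with P(x) = 1, Q(x) = -2x - 1, R(x) = -1, and match powers of x.
Initial conditions: a_0 = 3, a_1 = 0.
Setting the coefficient of each power of x to zero and solving order by order (substituting the coefficients already found):
  x^0: 2 a_2 - a_1 - a_0 = 0  ->  2 a_2 = a_1 + a_0 = 3  ->  a_2 = 3/2
  x^1: 6 a_3 - 2 a_2 - 3 a_1 = 0  ->  6 a_3 = 2 a_2 + 3 a_1 = 3  ->  a_3 = 1/2
  x^2: 12 a_4 - 3 a_3 - 5 a_2 = 0  ->  12 a_4 = 3 a_3 + 5 a_2 = 9  ->  a_4 = 3/4
Truncated series: y(x) = 3 + (3/2) x^2 + (1/2) x^3 + (3/4) x^4 + O(x^5).

a_0 = 3; a_1 = 0; a_2 = 3/2; a_3 = 1/2; a_4 = 3/4


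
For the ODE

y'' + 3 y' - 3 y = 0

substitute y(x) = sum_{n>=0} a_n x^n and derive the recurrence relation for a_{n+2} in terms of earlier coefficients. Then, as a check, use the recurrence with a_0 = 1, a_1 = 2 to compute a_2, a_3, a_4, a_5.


Substitute y = sum_n a_n x^n.
y''(x) has coefficient (n+2)(n+1) a_{n+2} at x^n;
3 y'(x) has coefficient 3 (n+1) a_{n+1} at x^n;
-3 y(x) has coefficient -3 a_n at x^n.
Matching x^n: (n+2)(n+1) a_{n+2} + 3 (n+1) a_{n+1} - 3 a_n = 0.
Thus a_{n+2} = [-3 (n+1) a_{n+1} + 3 a_n] / ((n+1)(n+2)).

Check with a_0 = 1, a_1 = 2 (apply the recurrence for n = 0, 1, 2, 3): a_0 = 1, a_1 = 2, a_2 = -3/2, a_3 = 5/2, a_4 = -9/4, a_5 = 69/40.

a_(n+2) = [-3 (n+1) a_(n+1) + 3 a_n] / ((n+1)(n+2)); check: a_0 = 1, a_1 = 2, a_2 = -3/2, a_3 = 5/2, a_4 = -9/4, a_5 = 69/40


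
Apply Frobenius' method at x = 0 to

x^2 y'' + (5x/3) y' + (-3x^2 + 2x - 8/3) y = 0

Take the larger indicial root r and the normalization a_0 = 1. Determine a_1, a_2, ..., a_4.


Write in Frobenius form y'' + (p(x)/x) y' + (q(x)/x^2) y = 0:
  p(x) = 5/3,  q(x) = -3x^2 + 2x - 8/3.
Indicial equation: r(r-1) + (5/3) r + (-8/3) = 0 -> roots r_1 = 4/3, r_2 = -2.
Take r = r_1 = 4/3. Let y(x) = x^r sum_{n>=0} a_n x^n with a_0 = 1.
Substitute y = x^r sum a_n x^n and match x^{r+n}. The recurrence is
  D(n) a_n + 2 a_{n-1} - 3 a_{n-2} = 0,  where D(n) = (r+n)(r+n-1) + (5/3)(r+n) + (-8/3).
  a_n = [-2 a_{n-1} + 3 a_{n-2}] / D(n).
Since the indicial polynomial factors as (r - r_1)(r - r_2), D(n) = (r_1 + n - r_1)(r_1 + n - r_2) = n(n + 10/3).
Evaluating step by step (a_0 = 1):
  n = 1: D(1) = 1(1 + 10/3) = 13/3; numerator = -2(1) = -2; a_1 = (-2)/(13/3) = -6/13
  n = 2: D(2) = 2(2 + 10/3) = 32/3; numerator = -2(-6/13) + 3(1) = 51/13; a_2 = (51/13)/(32/3) = 153/416
  n = 3: D(3) = 3(3 + 10/3) = 19; numerator = -2(153/416) + 3(-6/13) = -441/208; a_3 = (-441/208)/(19) = -441/3952
  n = 4: D(4) = 4(4 + 10/3) = 88/3; numerator = -2(-441/3952) + 3(153/416) = 10485/7904; a_4 = (10485/7904)/(88/3) = 31455/695552

r = 4/3; a_0 = 1; a_1 = -6/13; a_2 = 153/416; a_3 = -441/3952; a_4 = 31455/695552


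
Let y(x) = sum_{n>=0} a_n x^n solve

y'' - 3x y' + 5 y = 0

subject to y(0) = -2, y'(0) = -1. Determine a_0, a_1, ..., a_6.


Ansatz: y(x) = sum_{n>=0} a_n x^n, so y'(x) = sum_{n>=1} n a_n x^(n-1) and y''(x) = sum_{n>=2} n(n-1) a_n x^(n-2).
Substitute into P(x) y'' + Q(x) y' + R(x) y = 0 with P(x) = 1, Q(x) = -3x, R(x) = 5, and match powers of x.
Initial conditions: a_0 = -2, a_1 = -1.
Setting the coefficient of each power of x to zero and solving order by order (substituting the coefficients already found):
  x^0: 2 a_2 + 5 a_0 = 0  ->  2 a_2 = -5 a_0 = 10  ->  a_2 = 5
  x^1: 6 a_3 + 2 a_1 = 0  ->  6 a_3 = -2 a_1 = 2  ->  a_3 = 1/3
  x^2: 12 a_4 - a_2 = 0  ->  12 a_4 = a_2 = 5  ->  a_4 = 5/12
  x^3: 20 a_5 - 4 a_3 = 0  ->  20 a_5 = 4 a_3 = 4/3  ->  a_5 = 1/15
  x^4: 30 a_6 - 7 a_4 = 0  ->  30 a_6 = 7 a_4 = 35/12  ->  a_6 = 7/72
Truncated series: y(x) = -2 - x + 5 x^2 + (1/3) x^3 + (5/12) x^4 + (1/15) x^5 + (7/72) x^6 + O(x^7).

a_0 = -2; a_1 = -1; a_2 = 5; a_3 = 1/3; a_4 = 5/12; a_5 = 1/15; a_6 = 7/72


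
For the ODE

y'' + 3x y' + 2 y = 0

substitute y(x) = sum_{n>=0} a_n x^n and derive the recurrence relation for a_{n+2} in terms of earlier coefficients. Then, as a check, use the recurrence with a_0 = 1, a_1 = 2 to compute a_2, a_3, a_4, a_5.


Substitute y = sum_n a_n x^n.
y''(x) has coefficient (n+2)(n+1) a_{n+2} at x^n;
3 x y'(x) has coefficient 3 n a_n at x^n (shift);
2 y(x) has coefficient 2 a_n at x^n.
Matching x^n: (n+2)(n+1) a_{n+2} + (3n + 2) a_n = 0.
Thus a_{n+2} = (-3n - 2) / ((n+1)(n+2)) * a_n.

Check with a_0 = 1, a_1 = 2 (apply the recurrence for n = 0, 1, 2, 3): a_0 = 1, a_1 = 2, a_2 = -1, a_3 = -5/3, a_4 = 2/3, a_5 = 11/12.

a_(n+2) = (-3n - 2) / ((n+1)(n+2)) * a_n; check: a_0 = 1, a_1 = 2, a_2 = -1, a_3 = -5/3, a_4 = 2/3, a_5 = 11/12


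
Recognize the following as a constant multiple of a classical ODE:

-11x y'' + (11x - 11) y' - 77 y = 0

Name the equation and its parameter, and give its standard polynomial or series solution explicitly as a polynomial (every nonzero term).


All three coefficients share the factor -11; dividing through by -11 gives  x y'' + (1 - x) y' + 7 y = 0.
This matches the Laguerre equation x y'' + (1 - x) y' + n y = 0 with n = 7; the polynomial solution is L_7(x).
With y = sum_k a_k x^k, matching x^k gives (k+1)k a_{k+1} + (k+1) a_{k+1} - k a_k + n a_k = 0, i.e. (k+1)^2 a_{k+1} = (k - n) a_k = (k - 7) a_k. The right side vanishes at k = 7, so the series terminates at degree 7.
Standard normalization L_n(0) = 1 gives a_0 = 1. Work upward with a_{k+1} = (k - 7) a_k / (k+1)^2:
  a_1 = (0 - 7)(1) / 1^2 = -7/1 = -7
  a_2 = (1 - 7)(-7) / 2^2 = 42/4 = 21/2
  a_3 = (2 - 7)(21/2) / 3^2 = (-105/2)/9 = -35/6
  a_4 = (3 - 7)(-35/6) / 4^2 = (70/3)/16 = 35/24
  a_5 = (4 - 7)(35/24) / 5^2 = (-35/8)/25 = -7/40
  a_6 = (5 - 7)(-7/40) / 6^2 = (7/20)/36 = 7/720
  a_7 = (6 - 7)(7/720) / 7^2 = (-7/720)/49 = -1/5040
Hence L_7(x) = -x^7/5040 + 7 x^6/720 - 7 x^5/40 + 35 x^4/24 - 35 x^3/6 + 21 x^2/2 - 7 x + 1.

L_7(x); series = -x^7/5040 + 7 x^6/720 - 7 x^5/40 + 35 x^4/24 - 35 x^3/6 + 21 x^2/2 - 7 x + 1


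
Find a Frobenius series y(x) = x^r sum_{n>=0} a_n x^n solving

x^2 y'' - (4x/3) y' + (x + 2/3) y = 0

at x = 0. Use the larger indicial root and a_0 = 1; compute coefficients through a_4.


Write in Frobenius form y'' + (p(x)/x) y' + (q(x)/x^2) y = 0:
  p(x) = -4/3,  q(x) = x + 2/3.
Indicial equation: r(r-1) + (-4/3) r + (2/3) = 0 -> roots r_1 = 2, r_2 = 1/3.
Take r = r_1 = 2. Let y(x) = x^r sum_{n>=0} a_n x^n with a_0 = 1.
Substitute y = x^r sum a_n x^n and match x^{r+n}. The recurrence is
  D(n) a_n + 1 a_{n-1} = 0,  where D(n) = (r+n)(r+n-1) + (-4/3)(r+n) + (2/3).
  a_n = -1 / D(n) * a_{n-1}.
Since the indicial polynomial factors as (r - r_1)(r - r_2), D(n) = (r_1 + n - r_1)(r_1 + n - r_2) = n(n + 5/3).
Evaluating step by step (a_0 = 1):
  n = 1: D(1) = 1(1 + 5/3) = 8/3; numerator = -1(1) = -1; a_1 = (-1)/(8/3) = -3/8
  n = 2: D(2) = 2(2 + 5/3) = 22/3; numerator = -1(-3/8) = 3/8; a_2 = (3/8)/(22/3) = 9/176
  n = 3: D(3) = 3(3 + 5/3) = 14; numerator = -1(9/176) = -9/176; a_3 = (-9/176)/(14) = -9/2464
  n = 4: D(4) = 4(4 + 5/3) = 68/3; numerator = -1(-9/2464) = 9/2464; a_4 = (9/2464)/(68/3) = 27/167552

r = 2; a_0 = 1; a_1 = -3/8; a_2 = 9/176; a_3 = -9/2464; a_4 = 27/167552


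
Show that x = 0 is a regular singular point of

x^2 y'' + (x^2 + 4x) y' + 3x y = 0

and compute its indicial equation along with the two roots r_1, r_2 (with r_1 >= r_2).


Divide by x^2 to reach normal form y'' + P_1(x) y' + P_2(x) y = 0 with P_1(x) = 1 + 4/x and P_2(x) = 3/x.
x = 0 is a singular point because the y'-coefficient 1 + 4/x has a pole at x = 0 and the y-coefficient 3/x has a pole at x = 0.
It is a regular singular point because x P_1(x) = p(x) = x + 4 and x^2 P_2(x) = q(x) = 3x are polynomials, hence analytic at x = 0.
p(0) = 4,  q(0) = 0.
Indicial equation: r(r-1) + p(0) r + q(0) = 0, i.e. r^2 + (p(0) - 1) r + q(0) = 0, i.e. r^2 + 3 r = 0.
Discriminant: (3)^2 - 4(0) = 9, so r = (-3 ± 3)/2.
Solving: r_1 = 0, r_2 = -3.

indicial: r^2 + 3 r = 0; roots r_1 = 0, r_2 = -3


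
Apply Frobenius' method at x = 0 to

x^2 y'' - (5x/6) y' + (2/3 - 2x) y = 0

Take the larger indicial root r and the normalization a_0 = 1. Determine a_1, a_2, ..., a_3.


Write in Frobenius form y'' + (p(x)/x) y' + (q(x)/x^2) y = 0:
  p(x) = -5/6,  q(x) = 2/3 - 2x.
Indicial equation: r(r-1) + (-5/6) r + (2/3) = 0 -> roots r_1 = 4/3, r_2 = 1/2.
Take r = r_1 = 4/3. Let y(x) = x^r sum_{n>=0} a_n x^n with a_0 = 1.
Substitute y = x^r sum a_n x^n and match x^{r+n}. The recurrence is
  D(n) a_n - 2 a_{n-1} = 0,  where D(n) = (r+n)(r+n-1) + (-5/6)(r+n) + (2/3).
  a_n = 2 / D(n) * a_{n-1}.
Since the indicial polynomial factors as (r - r_1)(r - r_2), D(n) = (r_1 + n - r_1)(r_1 + n - r_2) = n(n + 5/6).
Evaluating step by step (a_0 = 1):
  n = 1: D(1) = 1(1 + 5/6) = 11/6; numerator = 2(1) = 2; a_1 = (2)/(11/6) = 12/11
  n = 2: D(2) = 2(2 + 5/6) = 17/3; numerator = 2(12/11) = 24/11; a_2 = (24/11)/(17/3) = 72/187
  n = 3: D(3) = 3(3 + 5/6) = 23/2; numerator = 2(72/187) = 144/187; a_3 = (144/187)/(23/2) = 288/4301

r = 4/3; a_0 = 1; a_1 = 12/11; a_2 = 72/187; a_3 = 288/4301


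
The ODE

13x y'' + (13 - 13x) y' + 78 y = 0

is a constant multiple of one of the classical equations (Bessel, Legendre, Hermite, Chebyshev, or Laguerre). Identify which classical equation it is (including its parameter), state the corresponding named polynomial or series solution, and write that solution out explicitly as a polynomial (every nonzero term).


All three coefficients share the factor 13; dividing through by 13 gives  x y'' + (1 - x) y' + 6 y = 0.
This matches the Laguerre equation x y'' + (1 - x) y' + n y = 0 with n = 6; the polynomial solution is L_6(x).
With y = sum_k a_k x^k, matching x^k gives (k+1)k a_{k+1} + (k+1) a_{k+1} - k a_k + n a_k = 0, i.e. (k+1)^2 a_{k+1} = (k - n) a_k = (k - 6) a_k. The right side vanishes at k = 6, so the series terminates at degree 6.
Standard normalization L_n(0) = 1 gives a_0 = 1. Work upward with a_{k+1} = (k - 6) a_k / (k+1)^2:
  a_1 = (0 - 6)(1) / 1^2 = -6/1 = -6
  a_2 = (1 - 6)(-6) / 2^2 = 30/4 = 15/2
  a_3 = (2 - 6)(15/2) / 3^2 = -30/9 = -10/3
  a_4 = (3 - 6)(-10/3) / 4^2 = 10/16 = 5/8
  a_5 = (4 - 6)(5/8) / 5^2 = (-5/4)/25 = -1/20
  a_6 = (5 - 6)(-1/20) / 6^2 = (1/20)/36 = 1/720
Hence L_6(x) = x^6/720 - x^5/20 + 5 x^4/8 - 10 x^3/3 + 15 x^2/2 - 6 x + 1.

L_6(x); series = x^6/720 - x^5/20 + 5 x^4/8 - 10 x^3/3 + 15 x^2/2 - 6 x + 1


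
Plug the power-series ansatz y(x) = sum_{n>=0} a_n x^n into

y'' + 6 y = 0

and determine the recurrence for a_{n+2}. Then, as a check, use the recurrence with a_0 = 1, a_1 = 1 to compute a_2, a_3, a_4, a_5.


Substitute y = sum_n a_n x^n into y'' + (const) y = 0.
y''(x) = sum_{n>=0} (n+2)(n+1) a_{n+2} x^n.
The ODE becomes sum_n [(n+2)(n+1) a_{n+2} + 6 a_n] x^n = 0.
Setting each coefficient to zero gives the recurrence:
  (n+2)(n+1) a_{n+2} + 6 a_n = 0,
  a_{n+2} = -6 / ((n+1)(n+2)) a_n.

Check with a_0 = 1, a_1 = 1 (apply the recurrence for n = 0, 1, 2, 3): a_0 = 1, a_1 = 1, a_2 = -3, a_3 = -1, a_4 = 3/2, a_5 = 3/10.

a_{n+2} = -6/((n+1)(n+2)) * a_n; check: a_0 = 1, a_1 = 1, a_2 = -3, a_3 = -1, a_4 = 3/2, a_5 = 3/10


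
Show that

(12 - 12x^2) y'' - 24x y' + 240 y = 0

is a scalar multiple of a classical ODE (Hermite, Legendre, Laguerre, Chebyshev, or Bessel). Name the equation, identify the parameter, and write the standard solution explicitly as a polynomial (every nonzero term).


All three coefficients share the factor 12; dividing through by 12 gives  (1 - x^2) y'' - 2x y' + 20 y = 0.
This matches the Legendre equation (1 - x^2) y'' - 2x y' + n(n+1) y = 0 (note the -2x y' term) with n(n+1) = 20, so n = 4; the polynomial solution is P_4(x).
With y = sum_k a_k x^k, matching x^k gives (k+2)(k+1) a_{k+2} = [k(k+1) - n(n+1)] a_k = (k - 4)(k + 5) a_k. The right side vanishes at k = 4, so the series with the parity of 4 terminates at degree 4.
Standard normalization (P_n(1) = 1): leading coefficient (2n)!/(2^n (n!)^2) = 40320/(16*576) = 35/8, so a_4 = 35/8. Work downward with a_k = (k+1)(k+2) a_{k+2} / ((k - 4)(k + 5)):
  a_2 = (3)(4)(35/8) / ((2 - 4)(2 + 5)) = (105/2)/(-14) = -15/4
  a_0 = (1)(2)(-15/4) / ((0 - 4)(0 + 5)) = (-15/2)/(-20) = 3/8
Hence P_4(x) = 35 x^4/8 - 15 x^2/4 + 3/8.

P_4(x); series = 35 x^4/8 - 15 x^2/4 + 3/8
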